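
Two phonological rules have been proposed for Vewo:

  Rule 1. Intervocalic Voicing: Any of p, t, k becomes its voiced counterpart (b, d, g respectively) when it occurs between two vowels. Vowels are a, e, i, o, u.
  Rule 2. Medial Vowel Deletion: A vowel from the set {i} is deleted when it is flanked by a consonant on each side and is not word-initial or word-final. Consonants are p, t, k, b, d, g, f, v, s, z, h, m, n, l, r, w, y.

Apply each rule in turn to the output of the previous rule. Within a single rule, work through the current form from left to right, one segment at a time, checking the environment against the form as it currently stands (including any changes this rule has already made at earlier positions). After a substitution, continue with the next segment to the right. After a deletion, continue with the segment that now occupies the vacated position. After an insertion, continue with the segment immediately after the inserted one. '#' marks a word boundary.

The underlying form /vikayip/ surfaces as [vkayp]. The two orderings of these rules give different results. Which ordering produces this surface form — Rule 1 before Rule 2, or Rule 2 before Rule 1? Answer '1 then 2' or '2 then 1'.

Order 1 then 2:
  1 Intervocalic Voicing: [vikayip] → [vigayip]
  2 Medial Vowel Deletion: [vigayip] → [vgayp]
  result: [vgayp]
Order 2 then 1:
  2 Medial Vowel Deletion: [vikayip] → [vkayp]
  1 Intervocalic Voicing: no change — [vkayp]
  result: [vkayp]

2 then 1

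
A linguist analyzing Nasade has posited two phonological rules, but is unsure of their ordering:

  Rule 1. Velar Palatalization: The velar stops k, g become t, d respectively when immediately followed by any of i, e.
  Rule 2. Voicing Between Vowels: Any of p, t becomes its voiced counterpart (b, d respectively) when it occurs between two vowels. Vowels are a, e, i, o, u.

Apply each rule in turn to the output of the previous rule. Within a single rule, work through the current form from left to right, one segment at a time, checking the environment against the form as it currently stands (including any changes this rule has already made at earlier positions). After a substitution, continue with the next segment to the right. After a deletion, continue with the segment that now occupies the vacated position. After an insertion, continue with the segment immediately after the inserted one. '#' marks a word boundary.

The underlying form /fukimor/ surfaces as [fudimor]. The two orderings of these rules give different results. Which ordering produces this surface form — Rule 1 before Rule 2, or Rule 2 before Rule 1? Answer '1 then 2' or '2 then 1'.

1 then 2

Order 1 then 2:
  1 Velar Palatalization: [fukimor] → [futimor]
  2 Voicing Between Vowels: [futimor] → [fudimor]
  result: [fudimor]
Order 2 then 1:
  2 Voicing Between Vowels: no change — [fukimor]
  1 Velar Palatalization: [fukimor] → [futimor]
  result: [futimor]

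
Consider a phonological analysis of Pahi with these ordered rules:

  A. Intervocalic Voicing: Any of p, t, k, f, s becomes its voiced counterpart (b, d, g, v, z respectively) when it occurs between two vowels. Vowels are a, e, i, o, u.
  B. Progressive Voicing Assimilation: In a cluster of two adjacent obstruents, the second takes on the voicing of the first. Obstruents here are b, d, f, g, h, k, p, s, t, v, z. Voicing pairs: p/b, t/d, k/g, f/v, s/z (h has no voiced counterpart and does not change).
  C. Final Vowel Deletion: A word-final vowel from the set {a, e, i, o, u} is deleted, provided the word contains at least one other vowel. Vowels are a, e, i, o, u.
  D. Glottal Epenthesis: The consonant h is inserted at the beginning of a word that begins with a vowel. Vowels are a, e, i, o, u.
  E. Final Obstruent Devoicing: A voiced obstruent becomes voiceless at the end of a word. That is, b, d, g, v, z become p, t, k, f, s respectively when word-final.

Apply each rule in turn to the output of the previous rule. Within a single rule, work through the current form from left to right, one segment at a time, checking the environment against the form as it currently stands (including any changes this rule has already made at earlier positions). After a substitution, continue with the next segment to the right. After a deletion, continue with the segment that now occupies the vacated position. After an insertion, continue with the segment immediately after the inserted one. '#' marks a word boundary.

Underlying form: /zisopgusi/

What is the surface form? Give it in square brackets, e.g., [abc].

A Intervocalic Voicing: [zisopgusi] → [zizopguzi]
B Progressive Voicing Assimilation: [zizopguzi] → [zizopkuzi]
C Final Vowel Deletion: [zizopkuzi] → [zizopkuz]
D Glottal Epenthesis: no change — [zizopkuz]
E Final Obstruent Devoicing: [zizopkuz] → [zizopkus]

[zizopkus]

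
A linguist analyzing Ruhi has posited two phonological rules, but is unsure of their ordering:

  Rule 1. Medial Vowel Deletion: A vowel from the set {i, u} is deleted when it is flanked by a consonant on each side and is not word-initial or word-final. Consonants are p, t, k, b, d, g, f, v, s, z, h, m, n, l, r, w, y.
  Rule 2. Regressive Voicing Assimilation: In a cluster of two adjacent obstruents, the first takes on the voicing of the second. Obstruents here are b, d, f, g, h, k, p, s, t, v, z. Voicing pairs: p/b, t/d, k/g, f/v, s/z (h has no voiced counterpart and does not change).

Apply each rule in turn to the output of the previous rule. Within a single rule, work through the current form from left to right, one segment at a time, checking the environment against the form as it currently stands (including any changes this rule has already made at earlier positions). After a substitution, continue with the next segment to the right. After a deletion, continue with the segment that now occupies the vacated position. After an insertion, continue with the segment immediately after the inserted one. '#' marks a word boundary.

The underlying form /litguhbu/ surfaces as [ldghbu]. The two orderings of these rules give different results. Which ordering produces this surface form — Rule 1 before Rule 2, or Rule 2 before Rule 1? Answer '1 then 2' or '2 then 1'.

2 then 1

Order 1 then 2:
  1 Medial Vowel Deletion: [litguhbu] → [ltghbu]
  2 Regressive Voicing Assimilation: [ltghbu] → [ldkhbu]
  result: [ldkhbu]
Order 2 then 1:
  2 Regressive Voicing Assimilation: [litguhbu] → [lidguhbu]
  1 Medial Vowel Deletion: [lidguhbu] → [ldghbu]
  result: [ldghbu]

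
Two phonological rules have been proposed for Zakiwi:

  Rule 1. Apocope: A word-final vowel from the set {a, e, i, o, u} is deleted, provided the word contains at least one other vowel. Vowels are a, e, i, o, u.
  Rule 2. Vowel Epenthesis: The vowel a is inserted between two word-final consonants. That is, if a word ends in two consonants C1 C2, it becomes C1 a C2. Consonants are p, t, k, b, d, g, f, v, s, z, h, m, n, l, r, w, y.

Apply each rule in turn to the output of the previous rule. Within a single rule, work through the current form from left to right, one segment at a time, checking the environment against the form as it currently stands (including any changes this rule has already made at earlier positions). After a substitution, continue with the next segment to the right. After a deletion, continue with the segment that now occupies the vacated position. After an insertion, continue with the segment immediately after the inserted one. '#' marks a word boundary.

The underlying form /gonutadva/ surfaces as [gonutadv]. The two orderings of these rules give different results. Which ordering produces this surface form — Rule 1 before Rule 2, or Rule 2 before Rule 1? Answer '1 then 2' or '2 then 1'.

2 then 1

Order 1 then 2:
  1 Apocope: [gonutadva] → [gonutadv]
  2 Vowel Epenthesis: [gonutadv] → [gonutadav]
  result: [gonutadav]
Order 2 then 1:
  2 Vowel Epenthesis: no change — [gonutadva]
  1 Apocope: [gonutadva] → [gonutadv]
  result: [gonutadv]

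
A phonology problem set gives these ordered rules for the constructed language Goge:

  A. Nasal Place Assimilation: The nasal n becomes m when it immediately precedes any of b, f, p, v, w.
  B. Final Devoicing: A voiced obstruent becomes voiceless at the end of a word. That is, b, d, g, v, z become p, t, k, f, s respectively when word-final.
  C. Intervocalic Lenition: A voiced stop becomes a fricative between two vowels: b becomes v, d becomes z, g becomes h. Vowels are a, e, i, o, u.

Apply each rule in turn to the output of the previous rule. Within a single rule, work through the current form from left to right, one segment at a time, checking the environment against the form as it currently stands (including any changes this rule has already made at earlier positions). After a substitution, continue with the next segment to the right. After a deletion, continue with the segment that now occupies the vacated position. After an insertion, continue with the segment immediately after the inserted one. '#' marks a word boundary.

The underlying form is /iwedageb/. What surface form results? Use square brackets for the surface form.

[iwezahep]

A Nasal Place Assimilation: no change — [iwedageb]
B Final Devoicing: [iwedageb] → [iwedagep]
C Intervocalic Lenition: [iwedagep] → [iwezahep]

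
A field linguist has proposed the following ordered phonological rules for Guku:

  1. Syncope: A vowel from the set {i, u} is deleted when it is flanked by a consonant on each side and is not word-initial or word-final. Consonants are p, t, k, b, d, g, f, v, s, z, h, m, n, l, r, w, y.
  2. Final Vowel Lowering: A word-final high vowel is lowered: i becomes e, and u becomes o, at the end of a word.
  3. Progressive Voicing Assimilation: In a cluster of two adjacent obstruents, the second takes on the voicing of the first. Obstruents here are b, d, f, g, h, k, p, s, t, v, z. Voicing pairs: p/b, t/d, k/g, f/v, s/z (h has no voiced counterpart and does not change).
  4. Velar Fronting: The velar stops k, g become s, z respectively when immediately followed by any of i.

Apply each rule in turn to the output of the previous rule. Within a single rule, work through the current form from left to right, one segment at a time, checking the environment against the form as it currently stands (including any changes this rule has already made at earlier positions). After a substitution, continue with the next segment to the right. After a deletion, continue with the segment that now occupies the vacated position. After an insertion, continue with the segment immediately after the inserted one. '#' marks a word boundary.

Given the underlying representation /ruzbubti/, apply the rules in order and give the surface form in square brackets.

[rzbbde]

1 Syncope: [ruzbubti] → [rzbbti]
2 Final Vowel Lowering: [rzbbti] → [rzbbte]
3 Progressive Voicing Assimilation: [rzbbte] → [rzbbde]
4 Velar Fronting: no change — [rzbbde]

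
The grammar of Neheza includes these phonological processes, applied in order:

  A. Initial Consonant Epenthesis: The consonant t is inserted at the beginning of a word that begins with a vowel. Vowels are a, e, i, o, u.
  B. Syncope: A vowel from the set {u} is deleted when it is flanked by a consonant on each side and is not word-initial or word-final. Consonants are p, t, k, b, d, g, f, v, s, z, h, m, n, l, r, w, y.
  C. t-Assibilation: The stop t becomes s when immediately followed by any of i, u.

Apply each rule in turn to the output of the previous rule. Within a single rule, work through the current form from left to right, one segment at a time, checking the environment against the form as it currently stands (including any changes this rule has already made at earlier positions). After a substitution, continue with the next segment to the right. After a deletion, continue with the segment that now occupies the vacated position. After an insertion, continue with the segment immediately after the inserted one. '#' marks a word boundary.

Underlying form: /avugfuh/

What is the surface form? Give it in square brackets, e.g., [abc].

A Initial Consonant Epenthesis: [avugfuh] → [tavugfuh]
B Syncope: [tavugfuh] → [tavgfh]
C t-Assibilation: no change — [tavgfh]

[tavgfh]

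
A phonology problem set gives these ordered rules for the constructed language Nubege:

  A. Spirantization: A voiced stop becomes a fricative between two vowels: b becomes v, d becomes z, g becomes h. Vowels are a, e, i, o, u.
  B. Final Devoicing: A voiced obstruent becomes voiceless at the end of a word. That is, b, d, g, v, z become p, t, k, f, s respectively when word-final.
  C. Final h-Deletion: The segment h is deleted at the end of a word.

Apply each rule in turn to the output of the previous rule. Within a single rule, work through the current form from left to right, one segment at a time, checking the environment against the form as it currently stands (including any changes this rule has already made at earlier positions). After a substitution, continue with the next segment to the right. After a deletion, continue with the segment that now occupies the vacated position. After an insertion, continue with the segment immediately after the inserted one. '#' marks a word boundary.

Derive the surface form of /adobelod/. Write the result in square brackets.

A Spirantization: [adobelod] → [azovelod]
B Final Devoicing: [azovelod] → [azovelot]
C Final h-Deletion: no change — [azovelot]

[azovelot]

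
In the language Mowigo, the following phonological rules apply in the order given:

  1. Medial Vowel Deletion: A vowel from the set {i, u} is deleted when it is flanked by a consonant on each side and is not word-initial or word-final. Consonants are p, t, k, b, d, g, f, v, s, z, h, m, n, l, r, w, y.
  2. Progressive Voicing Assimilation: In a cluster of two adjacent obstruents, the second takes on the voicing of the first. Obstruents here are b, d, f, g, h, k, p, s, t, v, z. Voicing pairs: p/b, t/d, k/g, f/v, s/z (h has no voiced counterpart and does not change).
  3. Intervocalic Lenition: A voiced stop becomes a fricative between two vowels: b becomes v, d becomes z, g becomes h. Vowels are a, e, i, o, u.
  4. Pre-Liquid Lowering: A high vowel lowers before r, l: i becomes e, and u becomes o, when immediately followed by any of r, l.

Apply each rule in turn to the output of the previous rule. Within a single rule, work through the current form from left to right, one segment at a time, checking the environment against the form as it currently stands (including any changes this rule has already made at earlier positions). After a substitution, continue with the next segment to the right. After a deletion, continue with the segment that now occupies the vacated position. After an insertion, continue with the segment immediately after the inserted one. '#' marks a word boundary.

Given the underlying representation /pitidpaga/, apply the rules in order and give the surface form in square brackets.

1 Medial Vowel Deletion: [pitidpaga] → [ptdpaga]
2 Progressive Voicing Assimilation: [ptdpaga] → [pttpaga]
3 Intervocalic Lenition: [pttpaga] → [pttpaha]
4 Pre-Liquid Lowering: no change — [pttpaha]

[pttpaha]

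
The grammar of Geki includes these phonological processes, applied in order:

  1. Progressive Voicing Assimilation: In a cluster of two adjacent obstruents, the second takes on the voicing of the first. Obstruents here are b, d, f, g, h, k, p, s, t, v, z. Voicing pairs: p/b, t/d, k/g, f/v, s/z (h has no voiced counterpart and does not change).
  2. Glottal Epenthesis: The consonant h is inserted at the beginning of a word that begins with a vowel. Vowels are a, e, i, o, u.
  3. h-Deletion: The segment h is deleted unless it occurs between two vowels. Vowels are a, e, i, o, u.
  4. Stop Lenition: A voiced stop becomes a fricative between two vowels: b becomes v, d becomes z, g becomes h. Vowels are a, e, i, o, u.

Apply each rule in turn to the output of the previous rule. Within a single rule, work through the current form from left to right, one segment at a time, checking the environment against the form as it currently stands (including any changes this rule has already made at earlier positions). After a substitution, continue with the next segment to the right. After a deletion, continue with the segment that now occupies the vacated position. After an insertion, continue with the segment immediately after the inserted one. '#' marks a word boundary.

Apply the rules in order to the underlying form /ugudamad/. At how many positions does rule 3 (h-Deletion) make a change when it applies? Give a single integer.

1

1 Progressive Voicing Assimilation: no change — [ugudamad]
2 Glottal Epenthesis: [ugudamad] → [hugudamad]
3 h-Deletion: [hugudamad] → [ugudamad]
4 Stop Lenition: [ugudamad] → [uhuzamad]
Rule 3 changed 1 position(s).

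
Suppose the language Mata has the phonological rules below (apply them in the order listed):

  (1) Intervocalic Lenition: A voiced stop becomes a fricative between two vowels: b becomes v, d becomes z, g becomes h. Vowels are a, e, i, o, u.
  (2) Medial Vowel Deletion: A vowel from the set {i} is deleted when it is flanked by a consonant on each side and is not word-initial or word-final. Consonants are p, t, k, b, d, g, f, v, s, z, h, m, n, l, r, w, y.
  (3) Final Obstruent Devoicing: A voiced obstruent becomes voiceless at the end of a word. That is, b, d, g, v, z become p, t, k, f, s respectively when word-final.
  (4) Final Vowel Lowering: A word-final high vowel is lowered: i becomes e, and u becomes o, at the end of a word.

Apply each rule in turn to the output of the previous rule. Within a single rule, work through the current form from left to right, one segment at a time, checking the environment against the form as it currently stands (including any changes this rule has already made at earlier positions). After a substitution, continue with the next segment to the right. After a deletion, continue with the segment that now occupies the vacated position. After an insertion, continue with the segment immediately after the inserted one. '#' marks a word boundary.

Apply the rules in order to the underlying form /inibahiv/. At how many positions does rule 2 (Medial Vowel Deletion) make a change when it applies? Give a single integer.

(1) Intervocalic Lenition: [inibahiv] → [inivahiv]
(2) Medial Vowel Deletion: [inivahiv] → [invahv]
(3) Final Obstruent Devoicing: [invahv] → [invahf]
(4) Final Vowel Lowering: no change — [invahf]
Rule 2 changed 2 position(s).

2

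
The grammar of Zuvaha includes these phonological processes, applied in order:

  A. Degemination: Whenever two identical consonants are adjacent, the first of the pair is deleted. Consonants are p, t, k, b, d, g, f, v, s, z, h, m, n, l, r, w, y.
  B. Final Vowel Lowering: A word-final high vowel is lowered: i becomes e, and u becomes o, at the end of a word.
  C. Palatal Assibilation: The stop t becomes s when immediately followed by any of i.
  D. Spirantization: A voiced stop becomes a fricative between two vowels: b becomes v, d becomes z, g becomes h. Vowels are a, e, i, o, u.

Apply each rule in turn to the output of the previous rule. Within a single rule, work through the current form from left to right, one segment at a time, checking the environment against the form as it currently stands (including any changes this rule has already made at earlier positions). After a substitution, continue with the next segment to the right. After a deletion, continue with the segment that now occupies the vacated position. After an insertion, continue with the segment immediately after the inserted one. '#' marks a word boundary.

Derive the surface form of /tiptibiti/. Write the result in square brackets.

[sipsivite]

A Degemination: no change — [tiptibiti]
B Final Vowel Lowering: [tiptibiti] → [tiptibite]
C Palatal Assibilation: [tiptibite] → [sipsibite]
D Spirantization: [sipsibite] → [sipsivite]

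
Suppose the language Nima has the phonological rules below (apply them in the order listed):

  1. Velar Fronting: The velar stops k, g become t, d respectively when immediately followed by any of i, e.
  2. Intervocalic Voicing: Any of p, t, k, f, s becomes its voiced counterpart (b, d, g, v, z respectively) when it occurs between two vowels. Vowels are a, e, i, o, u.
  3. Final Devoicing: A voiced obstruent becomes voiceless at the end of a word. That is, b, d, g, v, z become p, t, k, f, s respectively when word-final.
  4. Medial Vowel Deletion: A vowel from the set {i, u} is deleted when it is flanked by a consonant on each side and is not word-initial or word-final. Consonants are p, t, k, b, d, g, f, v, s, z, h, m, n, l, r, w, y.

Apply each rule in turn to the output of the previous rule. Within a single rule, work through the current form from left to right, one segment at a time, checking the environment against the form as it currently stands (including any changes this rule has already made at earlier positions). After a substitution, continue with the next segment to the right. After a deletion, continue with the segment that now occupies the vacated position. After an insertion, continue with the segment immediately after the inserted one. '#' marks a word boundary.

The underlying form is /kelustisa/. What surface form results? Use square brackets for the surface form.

[telstza]

1 Velar Fronting: [kelustisa] → [telustisa]
2 Intervocalic Voicing: [telustisa] → [telustiza]
3 Final Devoicing: no change — [telustiza]
4 Medial Vowel Deletion: [telustiza] → [telstza]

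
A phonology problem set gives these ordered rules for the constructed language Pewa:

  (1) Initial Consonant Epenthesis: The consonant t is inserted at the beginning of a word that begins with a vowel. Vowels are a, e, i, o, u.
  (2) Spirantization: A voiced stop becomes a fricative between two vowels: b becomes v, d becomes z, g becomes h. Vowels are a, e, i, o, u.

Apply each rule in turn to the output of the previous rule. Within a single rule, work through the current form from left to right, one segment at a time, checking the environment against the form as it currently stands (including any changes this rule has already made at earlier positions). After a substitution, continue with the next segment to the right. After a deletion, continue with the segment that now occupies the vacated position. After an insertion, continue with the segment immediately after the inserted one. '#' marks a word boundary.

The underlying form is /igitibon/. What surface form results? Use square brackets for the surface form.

[tihitivon]

(1) Initial Consonant Epenthesis: [igitibon] → [tigitibon]
(2) Spirantization: [tigitibon] → [tihitivon]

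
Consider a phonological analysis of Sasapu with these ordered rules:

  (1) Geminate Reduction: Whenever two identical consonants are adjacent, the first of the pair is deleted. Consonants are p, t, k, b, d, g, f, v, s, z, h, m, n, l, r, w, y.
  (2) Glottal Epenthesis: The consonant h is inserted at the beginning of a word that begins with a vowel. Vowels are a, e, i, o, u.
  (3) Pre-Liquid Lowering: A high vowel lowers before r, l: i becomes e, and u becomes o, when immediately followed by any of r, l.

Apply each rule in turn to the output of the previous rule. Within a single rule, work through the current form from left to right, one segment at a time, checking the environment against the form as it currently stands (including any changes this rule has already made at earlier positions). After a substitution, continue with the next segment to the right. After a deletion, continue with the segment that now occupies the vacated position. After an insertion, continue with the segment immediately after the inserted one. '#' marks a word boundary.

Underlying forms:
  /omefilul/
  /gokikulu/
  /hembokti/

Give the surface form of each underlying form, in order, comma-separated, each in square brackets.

[homefelol], [gokikolu], [hembokti]

/omefilul/:
  (1) Geminate Reduction: no change — [omefilul]
  (2) Glottal Epenthesis: [omefilul] → [homefilul]
  (3) Pre-Liquid Lowering: [homefilul] → [homefelol]
/gokikulu/:
  (1) Geminate Reduction: no change — [gokikulu]
  (2) Glottal Epenthesis: no change — [gokikulu]
  (3) Pre-Liquid Lowering: [gokikulu] → [gokikolu]
/hembokti/:
  (1) Geminate Reduction: no change — [hembokti]
  (2) Glottal Epenthesis: no change — [hembokti]
  (3) Pre-Liquid Lowering: no change — [hembokti]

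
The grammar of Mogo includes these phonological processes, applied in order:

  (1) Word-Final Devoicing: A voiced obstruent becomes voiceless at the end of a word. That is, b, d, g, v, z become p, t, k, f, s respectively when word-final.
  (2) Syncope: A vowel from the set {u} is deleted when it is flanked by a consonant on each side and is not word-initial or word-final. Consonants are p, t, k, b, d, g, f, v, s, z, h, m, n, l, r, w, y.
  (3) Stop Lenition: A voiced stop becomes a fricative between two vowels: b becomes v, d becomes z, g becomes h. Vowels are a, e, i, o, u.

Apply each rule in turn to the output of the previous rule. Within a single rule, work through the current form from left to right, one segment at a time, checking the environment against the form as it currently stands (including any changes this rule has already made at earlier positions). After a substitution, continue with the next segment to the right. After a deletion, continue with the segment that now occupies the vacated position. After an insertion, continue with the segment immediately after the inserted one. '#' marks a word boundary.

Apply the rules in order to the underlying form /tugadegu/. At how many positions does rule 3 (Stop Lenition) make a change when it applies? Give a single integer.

2

(1) Word-Final Devoicing: no change — [tugadegu]
(2) Syncope: [tugadegu] → [tgadegu]
(3) Stop Lenition: [tgadegu] → [tgazehu]
Rule 3 changed 2 position(s).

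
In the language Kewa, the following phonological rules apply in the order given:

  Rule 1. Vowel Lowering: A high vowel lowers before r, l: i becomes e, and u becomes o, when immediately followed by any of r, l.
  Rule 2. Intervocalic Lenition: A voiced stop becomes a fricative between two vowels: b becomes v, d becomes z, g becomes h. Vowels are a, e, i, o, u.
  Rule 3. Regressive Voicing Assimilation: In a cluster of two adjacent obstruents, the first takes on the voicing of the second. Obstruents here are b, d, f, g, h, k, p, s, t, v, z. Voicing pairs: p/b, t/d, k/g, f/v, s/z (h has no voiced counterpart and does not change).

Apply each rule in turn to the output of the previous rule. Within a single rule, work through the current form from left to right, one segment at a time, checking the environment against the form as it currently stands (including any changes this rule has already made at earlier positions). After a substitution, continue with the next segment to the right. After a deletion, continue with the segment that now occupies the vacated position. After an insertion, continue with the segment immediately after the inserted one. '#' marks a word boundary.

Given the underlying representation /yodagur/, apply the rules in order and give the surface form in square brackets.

[yozahor]

Rule 1 Vowel Lowering: [yodagur] → [yodagor]
Rule 2 Intervocalic Lenition: [yodagor] → [yozahor]
Rule 3 Regressive Voicing Assimilation: no change — [yozahor]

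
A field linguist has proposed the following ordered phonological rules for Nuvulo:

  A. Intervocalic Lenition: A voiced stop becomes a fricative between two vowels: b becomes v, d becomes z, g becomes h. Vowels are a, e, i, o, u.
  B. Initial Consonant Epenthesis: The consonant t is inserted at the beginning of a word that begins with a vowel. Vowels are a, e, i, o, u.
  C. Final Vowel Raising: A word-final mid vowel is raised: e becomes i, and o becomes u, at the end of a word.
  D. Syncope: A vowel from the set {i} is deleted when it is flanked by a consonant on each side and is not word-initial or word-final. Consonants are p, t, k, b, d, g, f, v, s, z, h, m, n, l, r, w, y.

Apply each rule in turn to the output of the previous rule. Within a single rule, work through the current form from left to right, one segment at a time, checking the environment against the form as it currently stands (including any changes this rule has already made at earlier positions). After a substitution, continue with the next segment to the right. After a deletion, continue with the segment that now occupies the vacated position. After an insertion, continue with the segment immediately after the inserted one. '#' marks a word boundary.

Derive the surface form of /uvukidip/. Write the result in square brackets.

[tuvukzp]

A Intervocalic Lenition: [uvukidip] → [uvukizip]
B Initial Consonant Epenthesis: [uvukizip] → [tuvukizip]
C Final Vowel Raising: no change — [tuvukizip]
D Syncope: [tuvukizip] → [tuvukzp]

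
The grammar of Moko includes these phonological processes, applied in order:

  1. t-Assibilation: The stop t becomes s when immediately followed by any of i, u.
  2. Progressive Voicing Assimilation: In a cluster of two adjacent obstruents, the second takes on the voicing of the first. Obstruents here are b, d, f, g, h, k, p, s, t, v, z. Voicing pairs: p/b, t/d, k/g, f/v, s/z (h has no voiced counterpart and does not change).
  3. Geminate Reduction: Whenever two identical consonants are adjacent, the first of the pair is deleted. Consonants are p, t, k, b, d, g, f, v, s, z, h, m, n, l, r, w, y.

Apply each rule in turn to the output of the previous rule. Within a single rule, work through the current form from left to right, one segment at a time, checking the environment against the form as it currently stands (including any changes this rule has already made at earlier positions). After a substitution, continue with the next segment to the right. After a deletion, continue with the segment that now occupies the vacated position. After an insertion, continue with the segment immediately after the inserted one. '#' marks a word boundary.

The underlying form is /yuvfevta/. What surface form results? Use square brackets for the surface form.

1 t-Assibilation: no change — [yuvfevta]
2 Progressive Voicing Assimilation: [yuvfevta] → [yuvvevda]
3 Geminate Reduction: [yuvvevda] → [yuvevda]

[yuvevda]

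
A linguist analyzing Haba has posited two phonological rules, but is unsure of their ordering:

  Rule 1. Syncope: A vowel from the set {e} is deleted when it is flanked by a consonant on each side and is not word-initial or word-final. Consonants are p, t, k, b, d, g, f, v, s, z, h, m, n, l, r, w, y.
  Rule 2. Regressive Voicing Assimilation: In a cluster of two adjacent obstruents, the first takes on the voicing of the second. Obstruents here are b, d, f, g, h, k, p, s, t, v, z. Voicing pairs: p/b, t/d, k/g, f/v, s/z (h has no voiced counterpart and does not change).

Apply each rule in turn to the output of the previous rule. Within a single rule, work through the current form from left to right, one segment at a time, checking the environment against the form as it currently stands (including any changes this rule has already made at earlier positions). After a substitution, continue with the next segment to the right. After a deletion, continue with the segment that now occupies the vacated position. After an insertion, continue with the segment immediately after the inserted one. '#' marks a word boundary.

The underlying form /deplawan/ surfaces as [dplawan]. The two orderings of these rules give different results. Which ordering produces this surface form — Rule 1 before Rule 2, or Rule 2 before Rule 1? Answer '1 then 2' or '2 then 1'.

Order 1 then 2:
  1 Syncope: [deplawan] → [dplawan]
  2 Regressive Voicing Assimilation: [dplawan] → [tplawan]
  result: [tplawan]
Order 2 then 1:
  2 Regressive Voicing Assimilation: no change — [deplawan]
  1 Syncope: [deplawan] → [dplawan]
  result: [dplawan]

2 then 1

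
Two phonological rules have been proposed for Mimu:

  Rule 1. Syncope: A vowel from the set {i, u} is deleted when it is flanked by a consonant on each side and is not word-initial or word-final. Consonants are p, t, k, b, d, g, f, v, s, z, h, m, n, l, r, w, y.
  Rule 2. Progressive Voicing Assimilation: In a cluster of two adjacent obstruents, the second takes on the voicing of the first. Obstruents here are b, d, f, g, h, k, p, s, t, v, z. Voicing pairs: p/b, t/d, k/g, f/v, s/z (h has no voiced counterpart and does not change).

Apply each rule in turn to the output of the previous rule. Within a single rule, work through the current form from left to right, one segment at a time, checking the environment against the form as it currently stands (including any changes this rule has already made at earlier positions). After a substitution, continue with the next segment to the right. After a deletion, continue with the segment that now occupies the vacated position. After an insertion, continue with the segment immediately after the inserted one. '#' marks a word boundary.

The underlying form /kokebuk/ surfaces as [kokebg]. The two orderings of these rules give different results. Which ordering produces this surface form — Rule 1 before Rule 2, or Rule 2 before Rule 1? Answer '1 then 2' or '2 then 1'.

1 then 2

Order 1 then 2:
  1 Syncope: [kokebuk] → [kokebk]
  2 Progressive Voicing Assimilation: [kokebk] → [kokebg]
  result: [kokebg]
Order 2 then 1:
  2 Progressive Voicing Assimilation: no change — [kokebuk]
  1 Syncope: [kokebuk] → [kokebk]
  result: [kokebk]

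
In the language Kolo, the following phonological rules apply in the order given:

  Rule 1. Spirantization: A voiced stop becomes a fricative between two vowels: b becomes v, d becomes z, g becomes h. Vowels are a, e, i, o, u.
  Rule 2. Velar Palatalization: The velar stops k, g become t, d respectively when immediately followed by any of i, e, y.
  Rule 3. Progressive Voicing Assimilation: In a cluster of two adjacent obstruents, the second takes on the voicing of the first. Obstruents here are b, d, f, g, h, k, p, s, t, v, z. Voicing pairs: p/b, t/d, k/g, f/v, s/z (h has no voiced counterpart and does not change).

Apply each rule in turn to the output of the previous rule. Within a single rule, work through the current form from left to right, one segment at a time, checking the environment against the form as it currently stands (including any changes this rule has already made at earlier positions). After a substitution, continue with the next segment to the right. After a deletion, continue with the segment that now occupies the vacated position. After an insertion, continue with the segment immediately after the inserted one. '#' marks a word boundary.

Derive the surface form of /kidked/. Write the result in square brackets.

[tidded]

Rule 1 Spirantization: no change — [kidked]
Rule 2 Velar Palatalization: [kidked] → [tidted]
Rule 3 Progressive Voicing Assimilation: [tidted] → [tidded]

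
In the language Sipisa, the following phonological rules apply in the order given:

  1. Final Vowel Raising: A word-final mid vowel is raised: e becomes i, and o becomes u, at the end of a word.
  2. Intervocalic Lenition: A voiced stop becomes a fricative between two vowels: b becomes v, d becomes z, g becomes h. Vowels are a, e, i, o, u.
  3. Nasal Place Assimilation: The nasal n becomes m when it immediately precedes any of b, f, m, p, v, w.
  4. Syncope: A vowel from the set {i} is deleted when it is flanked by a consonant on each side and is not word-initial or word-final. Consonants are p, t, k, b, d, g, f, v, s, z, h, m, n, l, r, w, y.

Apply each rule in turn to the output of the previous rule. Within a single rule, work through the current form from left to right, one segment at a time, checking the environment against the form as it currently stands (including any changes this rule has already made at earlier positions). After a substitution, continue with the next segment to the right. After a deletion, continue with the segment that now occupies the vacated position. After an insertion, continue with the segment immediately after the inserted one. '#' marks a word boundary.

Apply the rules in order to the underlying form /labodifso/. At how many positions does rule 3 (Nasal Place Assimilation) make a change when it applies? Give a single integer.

0

1 Final Vowel Raising: [labodifso] → [labodifsu]
2 Intervocalic Lenition: [labodifsu] → [lavozifsu]
3 Nasal Place Assimilation: no change — [lavozifsu]
4 Syncope: [lavozifsu] → [lavozfsu]
Rule 3 changed 0 position(s).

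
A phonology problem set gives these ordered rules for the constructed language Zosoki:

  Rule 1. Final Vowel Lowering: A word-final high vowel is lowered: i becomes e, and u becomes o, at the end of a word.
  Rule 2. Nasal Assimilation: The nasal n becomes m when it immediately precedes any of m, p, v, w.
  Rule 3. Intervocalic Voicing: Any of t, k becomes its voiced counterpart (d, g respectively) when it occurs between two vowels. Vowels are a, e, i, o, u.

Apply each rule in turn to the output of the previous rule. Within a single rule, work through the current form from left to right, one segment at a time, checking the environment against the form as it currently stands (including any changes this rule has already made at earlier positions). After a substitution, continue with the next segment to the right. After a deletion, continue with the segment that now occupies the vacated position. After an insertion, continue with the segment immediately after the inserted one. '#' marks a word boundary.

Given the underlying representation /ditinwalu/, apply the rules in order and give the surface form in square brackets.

[didimwalo]

Rule 1 Final Vowel Lowering: [ditinwalu] → [ditinwalo]
Rule 2 Nasal Assimilation: [ditinwalo] → [ditimwalo]
Rule 3 Intervocalic Voicing: [ditimwalo] → [didimwalo]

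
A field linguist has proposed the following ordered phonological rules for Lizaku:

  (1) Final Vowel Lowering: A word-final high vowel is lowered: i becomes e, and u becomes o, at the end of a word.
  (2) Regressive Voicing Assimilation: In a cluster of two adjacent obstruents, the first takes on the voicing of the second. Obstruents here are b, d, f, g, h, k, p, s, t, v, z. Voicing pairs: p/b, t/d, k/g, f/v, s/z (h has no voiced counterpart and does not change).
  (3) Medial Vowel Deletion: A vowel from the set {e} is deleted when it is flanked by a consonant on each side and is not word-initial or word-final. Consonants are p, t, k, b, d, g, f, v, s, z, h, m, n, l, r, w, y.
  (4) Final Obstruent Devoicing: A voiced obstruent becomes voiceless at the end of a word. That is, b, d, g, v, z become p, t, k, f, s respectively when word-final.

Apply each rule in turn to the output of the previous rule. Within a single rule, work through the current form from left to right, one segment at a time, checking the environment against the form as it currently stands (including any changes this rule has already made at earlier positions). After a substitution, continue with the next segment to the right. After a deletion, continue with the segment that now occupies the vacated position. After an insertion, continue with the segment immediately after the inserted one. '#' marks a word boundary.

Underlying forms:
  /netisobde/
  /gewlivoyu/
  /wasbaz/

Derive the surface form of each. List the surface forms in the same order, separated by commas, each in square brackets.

/netisobde/:
  (1) Final Vowel Lowering: no change — [netisobde]
  (2) Regressive Voicing Assimilation: no change — [netisobde]
  (3) Medial Vowel Deletion: [netisobde] → [ntisobde]
  (4) Final Obstruent Devoicing: no change — [ntisobde]
/gewlivoyu/:
  (1) Final Vowel Lowering: [gewlivoyu] → [gewlivoyo]
  (2) Regressive Voicing Assimilation: no change — [gewlivoyo]
  (3) Medial Vowel Deletion: [gewlivoyo] → [gwlivoyo]
  (4) Final Obstruent Devoicing: no change — [gwlivoyo]
/wasbaz/:
  (1) Final Vowel Lowering: no change — [wasbaz]
  (2) Regressive Voicing Assimilation: [wasbaz] → [wazbaz]
  (3) Medial Vowel Deletion: no change — [wazbaz]
  (4) Final Obstruent Devoicing: [wazbaz] → [wazbas]

[ntisobde], [gwlivoyo], [wazbas]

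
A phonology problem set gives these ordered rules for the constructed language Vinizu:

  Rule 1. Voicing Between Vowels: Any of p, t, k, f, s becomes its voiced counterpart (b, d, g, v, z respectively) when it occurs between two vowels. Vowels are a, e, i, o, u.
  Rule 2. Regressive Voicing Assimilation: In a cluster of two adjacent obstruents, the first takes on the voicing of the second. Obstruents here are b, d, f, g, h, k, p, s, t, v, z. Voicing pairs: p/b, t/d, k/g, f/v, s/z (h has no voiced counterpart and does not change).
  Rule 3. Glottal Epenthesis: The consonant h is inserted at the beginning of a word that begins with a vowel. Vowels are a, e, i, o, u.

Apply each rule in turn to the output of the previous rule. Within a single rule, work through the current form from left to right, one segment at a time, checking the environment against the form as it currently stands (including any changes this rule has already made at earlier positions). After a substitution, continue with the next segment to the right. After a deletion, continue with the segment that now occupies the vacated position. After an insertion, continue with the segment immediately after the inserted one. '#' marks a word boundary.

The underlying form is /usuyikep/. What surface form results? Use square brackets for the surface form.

[huzuyigep]

Rule 1 Voicing Between Vowels: [usuyikep] → [uzuyigep]
Rule 2 Regressive Voicing Assimilation: no change — [uzuyigep]
Rule 3 Glottal Epenthesis: [uzuyigep] → [huzuyigep]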